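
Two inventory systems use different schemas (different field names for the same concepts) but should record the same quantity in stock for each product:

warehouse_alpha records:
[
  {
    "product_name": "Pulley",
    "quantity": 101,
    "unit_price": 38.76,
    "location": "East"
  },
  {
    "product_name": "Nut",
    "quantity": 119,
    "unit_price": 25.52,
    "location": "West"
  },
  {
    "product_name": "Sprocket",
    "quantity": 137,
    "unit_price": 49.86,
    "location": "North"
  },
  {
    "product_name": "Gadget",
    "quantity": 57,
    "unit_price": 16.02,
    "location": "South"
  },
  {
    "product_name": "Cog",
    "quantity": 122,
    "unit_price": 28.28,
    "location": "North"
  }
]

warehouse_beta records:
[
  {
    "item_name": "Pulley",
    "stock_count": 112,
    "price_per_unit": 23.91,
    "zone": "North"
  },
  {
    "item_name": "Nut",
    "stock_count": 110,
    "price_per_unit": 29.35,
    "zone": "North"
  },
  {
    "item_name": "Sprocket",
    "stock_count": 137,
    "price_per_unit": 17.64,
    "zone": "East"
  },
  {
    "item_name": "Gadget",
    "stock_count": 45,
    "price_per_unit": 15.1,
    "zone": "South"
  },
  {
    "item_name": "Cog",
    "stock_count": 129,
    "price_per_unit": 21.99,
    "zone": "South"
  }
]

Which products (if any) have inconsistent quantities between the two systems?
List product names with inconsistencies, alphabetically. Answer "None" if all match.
Cog, Gadget, Nut, Pulley

Schema mappings:
- "product_name" (warehouse_alpha) = "item_name" (warehouse_beta) = product name
- "quantity" (warehouse_alpha) = "stock_count" (warehouse_beta) = quantity

Comparison:
  Pulley: 101 vs 112 - MISMATCH
  Nut: 119 vs 110 - MISMATCH
  Sprocket: 137 vs 137 - MATCH
  Gadget: 57 vs 45 - MISMATCH
  Cog: 122 vs 129 - MISMATCH

Products with inconsistencies: Cog, Gadget, Nut, Pulley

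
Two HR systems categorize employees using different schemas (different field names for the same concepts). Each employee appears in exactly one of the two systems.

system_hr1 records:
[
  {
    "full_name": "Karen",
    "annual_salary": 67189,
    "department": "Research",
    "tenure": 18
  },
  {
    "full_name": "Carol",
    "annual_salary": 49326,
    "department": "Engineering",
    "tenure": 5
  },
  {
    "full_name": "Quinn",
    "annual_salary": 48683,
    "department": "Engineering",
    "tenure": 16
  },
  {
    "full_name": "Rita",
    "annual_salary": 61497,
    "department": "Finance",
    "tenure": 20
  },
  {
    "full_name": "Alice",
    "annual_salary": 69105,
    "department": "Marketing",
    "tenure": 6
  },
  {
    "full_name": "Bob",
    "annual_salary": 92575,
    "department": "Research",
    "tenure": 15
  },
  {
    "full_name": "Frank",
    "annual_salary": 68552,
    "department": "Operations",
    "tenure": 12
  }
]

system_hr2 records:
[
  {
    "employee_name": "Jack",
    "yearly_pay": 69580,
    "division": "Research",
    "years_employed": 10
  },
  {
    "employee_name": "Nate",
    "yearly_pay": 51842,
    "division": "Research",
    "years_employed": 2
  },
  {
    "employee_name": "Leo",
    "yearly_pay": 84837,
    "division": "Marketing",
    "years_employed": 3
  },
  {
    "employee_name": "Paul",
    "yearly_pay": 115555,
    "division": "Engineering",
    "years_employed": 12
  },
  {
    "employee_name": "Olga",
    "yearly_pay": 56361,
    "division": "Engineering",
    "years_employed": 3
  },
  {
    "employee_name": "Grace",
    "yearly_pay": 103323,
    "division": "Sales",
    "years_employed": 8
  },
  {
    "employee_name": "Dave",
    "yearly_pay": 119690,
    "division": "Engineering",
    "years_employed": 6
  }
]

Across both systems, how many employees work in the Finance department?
1

Schema mapping: "department" (system_hr1) = "division" (system_hr2) = department

Finance employees in system_hr1: 1
Finance employees in system_hr2: 0

Total in Finance: 1 + 0 = 1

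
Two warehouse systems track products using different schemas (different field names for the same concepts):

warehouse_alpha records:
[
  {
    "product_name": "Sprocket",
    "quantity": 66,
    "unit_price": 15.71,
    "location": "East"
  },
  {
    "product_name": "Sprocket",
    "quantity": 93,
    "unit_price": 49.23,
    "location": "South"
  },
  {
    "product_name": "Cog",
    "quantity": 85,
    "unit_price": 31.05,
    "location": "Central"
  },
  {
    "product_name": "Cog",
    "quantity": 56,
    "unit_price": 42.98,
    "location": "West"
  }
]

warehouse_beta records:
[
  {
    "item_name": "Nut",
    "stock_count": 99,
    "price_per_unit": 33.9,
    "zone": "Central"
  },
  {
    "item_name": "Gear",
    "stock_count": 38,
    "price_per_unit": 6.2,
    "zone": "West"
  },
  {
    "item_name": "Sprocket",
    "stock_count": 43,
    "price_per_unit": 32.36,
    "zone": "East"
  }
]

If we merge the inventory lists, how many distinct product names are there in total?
4

Schema mapping: "product_name" (warehouse_alpha) = "item_name" (warehouse_beta) = product name

Products in warehouse_alpha: ['Cog', 'Sprocket']
Products in warehouse_beta: ['Gear', 'Nut', 'Sprocket']

Union (unique products): ['Cog', 'Gear', 'Nut', 'Sprocket']
Count: 4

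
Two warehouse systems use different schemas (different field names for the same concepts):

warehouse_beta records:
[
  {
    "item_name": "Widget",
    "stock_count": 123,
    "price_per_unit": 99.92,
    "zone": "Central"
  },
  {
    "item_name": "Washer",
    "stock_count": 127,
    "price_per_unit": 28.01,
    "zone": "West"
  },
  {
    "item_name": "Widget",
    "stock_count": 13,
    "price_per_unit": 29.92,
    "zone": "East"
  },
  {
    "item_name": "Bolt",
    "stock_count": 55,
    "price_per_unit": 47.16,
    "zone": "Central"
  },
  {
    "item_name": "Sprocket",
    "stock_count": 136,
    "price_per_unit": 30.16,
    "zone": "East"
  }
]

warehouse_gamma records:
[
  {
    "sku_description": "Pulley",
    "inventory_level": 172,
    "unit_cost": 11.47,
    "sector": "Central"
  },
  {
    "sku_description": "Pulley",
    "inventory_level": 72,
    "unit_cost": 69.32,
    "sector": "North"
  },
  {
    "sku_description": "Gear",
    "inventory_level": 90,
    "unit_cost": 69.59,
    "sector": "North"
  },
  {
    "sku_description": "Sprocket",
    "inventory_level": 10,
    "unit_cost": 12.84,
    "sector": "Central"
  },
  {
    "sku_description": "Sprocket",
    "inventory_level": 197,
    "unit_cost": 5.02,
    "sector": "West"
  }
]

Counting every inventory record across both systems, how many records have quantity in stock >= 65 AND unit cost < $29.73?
3

Schema mappings:
- "stock_count" (warehouse_beta) = "inventory_level" (warehouse_gamma) = quantity
- "price_per_unit" (warehouse_beta) = "unit_cost" (warehouse_gamma) = unit cost

Records meeting both conditions in warehouse_beta: 1
Records meeting both conditions in warehouse_gamma: 2

Total: 1 + 2 = 3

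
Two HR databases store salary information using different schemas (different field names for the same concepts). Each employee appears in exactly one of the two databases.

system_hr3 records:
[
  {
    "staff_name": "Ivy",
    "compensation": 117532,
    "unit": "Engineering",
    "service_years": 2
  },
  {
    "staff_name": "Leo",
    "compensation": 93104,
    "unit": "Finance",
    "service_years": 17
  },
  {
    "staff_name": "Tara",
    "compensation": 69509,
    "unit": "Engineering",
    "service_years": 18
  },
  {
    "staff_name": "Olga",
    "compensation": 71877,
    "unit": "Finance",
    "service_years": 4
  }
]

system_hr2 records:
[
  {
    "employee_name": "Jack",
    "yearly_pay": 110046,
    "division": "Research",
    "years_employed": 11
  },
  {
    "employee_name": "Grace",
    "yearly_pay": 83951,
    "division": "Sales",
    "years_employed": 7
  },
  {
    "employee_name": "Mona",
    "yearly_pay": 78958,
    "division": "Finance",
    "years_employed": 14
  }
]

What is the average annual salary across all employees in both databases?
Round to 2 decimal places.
89282.43

Schema mapping: "compensation" (system_hr3) = "yearly_pay" (system_hr2) = annual salary

All salaries: [117532, 93104, 69509, 71877, 110046, 83951, 78958]
Sum: 624977
Count: 7
Average: 624977 / 7 = 89282.43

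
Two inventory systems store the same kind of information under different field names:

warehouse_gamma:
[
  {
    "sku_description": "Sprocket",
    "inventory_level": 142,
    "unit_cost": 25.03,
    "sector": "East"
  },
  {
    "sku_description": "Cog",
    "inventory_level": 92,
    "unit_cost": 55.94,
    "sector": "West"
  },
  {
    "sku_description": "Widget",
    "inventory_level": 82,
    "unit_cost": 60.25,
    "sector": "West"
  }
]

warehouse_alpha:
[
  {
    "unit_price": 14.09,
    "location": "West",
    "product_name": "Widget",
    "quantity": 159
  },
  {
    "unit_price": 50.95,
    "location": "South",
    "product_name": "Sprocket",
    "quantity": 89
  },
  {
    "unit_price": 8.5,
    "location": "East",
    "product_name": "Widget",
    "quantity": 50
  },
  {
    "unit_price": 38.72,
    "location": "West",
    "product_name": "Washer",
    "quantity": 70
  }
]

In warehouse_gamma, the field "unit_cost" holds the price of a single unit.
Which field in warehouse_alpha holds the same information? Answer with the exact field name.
unit_price

In warehouse_gamma, "unit_cost" holds the price of a single unit.
The fields in warehouse_alpha are: "unit_price", "location", "product_name", "quantity".
"unit_price" is the match: the name refers to the same concept and its values are decimal currency amounts (e.g. 14.09, 50.95).
The other fields ("location", "product_name", "quantity") hold different kinds of data.

So "unit_cost" in warehouse_gamma corresponds to "unit_price" in warehouse_alpha.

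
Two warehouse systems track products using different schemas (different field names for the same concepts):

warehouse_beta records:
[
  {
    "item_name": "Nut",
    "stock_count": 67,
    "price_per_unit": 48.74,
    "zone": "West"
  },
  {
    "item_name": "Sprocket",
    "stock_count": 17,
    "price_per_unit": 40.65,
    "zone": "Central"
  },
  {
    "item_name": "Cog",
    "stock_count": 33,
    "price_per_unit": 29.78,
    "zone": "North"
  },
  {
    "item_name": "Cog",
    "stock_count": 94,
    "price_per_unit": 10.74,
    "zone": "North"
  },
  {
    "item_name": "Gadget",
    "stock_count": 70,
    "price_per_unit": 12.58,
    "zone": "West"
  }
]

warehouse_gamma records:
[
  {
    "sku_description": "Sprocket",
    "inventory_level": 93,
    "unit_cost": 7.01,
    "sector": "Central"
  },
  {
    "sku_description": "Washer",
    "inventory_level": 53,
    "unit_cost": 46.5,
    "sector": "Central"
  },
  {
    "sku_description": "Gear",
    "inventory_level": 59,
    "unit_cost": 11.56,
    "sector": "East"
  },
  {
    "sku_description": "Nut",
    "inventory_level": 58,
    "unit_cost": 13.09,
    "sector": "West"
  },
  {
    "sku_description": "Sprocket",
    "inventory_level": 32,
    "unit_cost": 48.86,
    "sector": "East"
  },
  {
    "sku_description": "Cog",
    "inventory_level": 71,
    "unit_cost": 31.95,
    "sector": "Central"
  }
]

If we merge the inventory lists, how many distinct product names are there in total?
6

Schema mapping: "item_name" (warehouse_beta) = "sku_description" (warehouse_gamma) = product name

Products in warehouse_beta: ['Cog', 'Gadget', 'Nut', 'Sprocket']
Products in warehouse_gamma: ['Cog', 'Gear', 'Nut', 'Sprocket', 'Washer']

Union (unique products): ['Cog', 'Gadget', 'Gear', 'Nut', 'Sprocket', 'Washer']
Count: 6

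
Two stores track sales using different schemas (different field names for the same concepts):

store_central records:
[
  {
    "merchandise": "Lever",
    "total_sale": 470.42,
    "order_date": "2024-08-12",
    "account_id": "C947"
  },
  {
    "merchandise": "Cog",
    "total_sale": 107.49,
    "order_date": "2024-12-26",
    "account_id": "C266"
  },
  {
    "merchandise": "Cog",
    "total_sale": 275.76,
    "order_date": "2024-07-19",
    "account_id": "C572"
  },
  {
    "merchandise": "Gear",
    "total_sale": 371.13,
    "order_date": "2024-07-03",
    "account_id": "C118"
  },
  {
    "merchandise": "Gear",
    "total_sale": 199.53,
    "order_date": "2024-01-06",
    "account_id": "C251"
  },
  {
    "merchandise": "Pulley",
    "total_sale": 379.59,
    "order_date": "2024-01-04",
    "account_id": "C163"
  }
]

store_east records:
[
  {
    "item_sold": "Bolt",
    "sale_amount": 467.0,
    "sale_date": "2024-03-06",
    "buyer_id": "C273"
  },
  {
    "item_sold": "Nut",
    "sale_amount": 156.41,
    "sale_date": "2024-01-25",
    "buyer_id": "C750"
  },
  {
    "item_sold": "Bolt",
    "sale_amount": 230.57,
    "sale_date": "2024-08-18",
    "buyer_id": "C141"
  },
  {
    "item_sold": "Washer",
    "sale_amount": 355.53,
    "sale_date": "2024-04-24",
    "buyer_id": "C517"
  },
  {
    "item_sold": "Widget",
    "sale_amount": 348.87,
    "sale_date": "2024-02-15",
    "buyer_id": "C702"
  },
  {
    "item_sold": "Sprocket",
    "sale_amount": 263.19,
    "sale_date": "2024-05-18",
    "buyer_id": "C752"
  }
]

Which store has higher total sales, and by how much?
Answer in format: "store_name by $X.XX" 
store_east by $17.65

Schema mapping: "total_sale" (store_central) = "sale_amount" (store_east) = sale amount

Total for store_central: 1803.92
Total for store_east: 1821.57

Difference: |1803.92 - 1821.57| = 17.65
store_east has higher sales by $17.65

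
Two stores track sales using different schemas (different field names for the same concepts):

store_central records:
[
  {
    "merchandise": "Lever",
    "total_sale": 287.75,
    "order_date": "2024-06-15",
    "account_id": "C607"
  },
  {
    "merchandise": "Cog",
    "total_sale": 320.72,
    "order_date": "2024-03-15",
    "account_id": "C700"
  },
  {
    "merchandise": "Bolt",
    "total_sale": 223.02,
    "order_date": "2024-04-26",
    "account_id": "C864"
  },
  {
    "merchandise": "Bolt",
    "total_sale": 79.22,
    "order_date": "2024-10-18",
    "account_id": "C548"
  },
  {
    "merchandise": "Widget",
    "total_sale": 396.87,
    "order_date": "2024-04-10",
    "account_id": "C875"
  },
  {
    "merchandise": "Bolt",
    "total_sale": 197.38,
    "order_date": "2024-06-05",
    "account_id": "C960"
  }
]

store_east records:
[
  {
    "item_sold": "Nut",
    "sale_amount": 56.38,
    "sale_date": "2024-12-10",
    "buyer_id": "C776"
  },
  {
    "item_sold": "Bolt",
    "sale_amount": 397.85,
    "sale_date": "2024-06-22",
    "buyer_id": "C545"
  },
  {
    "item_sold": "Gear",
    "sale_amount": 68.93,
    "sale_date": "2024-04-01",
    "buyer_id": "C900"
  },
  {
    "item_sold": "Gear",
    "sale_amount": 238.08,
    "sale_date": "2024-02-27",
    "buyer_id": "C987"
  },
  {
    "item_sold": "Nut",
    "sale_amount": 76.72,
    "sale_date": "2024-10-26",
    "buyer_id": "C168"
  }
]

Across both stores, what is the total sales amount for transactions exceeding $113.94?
2061.67

Schema mapping: "total_sale" (store_central) = "sale_amount" (store_east) = sale amount

Sum of sales > $113.94 in store_central: 1425.74
Sum of sales > $113.94 in store_east: 635.93

Total: 1425.74 + 635.93 = 2061.67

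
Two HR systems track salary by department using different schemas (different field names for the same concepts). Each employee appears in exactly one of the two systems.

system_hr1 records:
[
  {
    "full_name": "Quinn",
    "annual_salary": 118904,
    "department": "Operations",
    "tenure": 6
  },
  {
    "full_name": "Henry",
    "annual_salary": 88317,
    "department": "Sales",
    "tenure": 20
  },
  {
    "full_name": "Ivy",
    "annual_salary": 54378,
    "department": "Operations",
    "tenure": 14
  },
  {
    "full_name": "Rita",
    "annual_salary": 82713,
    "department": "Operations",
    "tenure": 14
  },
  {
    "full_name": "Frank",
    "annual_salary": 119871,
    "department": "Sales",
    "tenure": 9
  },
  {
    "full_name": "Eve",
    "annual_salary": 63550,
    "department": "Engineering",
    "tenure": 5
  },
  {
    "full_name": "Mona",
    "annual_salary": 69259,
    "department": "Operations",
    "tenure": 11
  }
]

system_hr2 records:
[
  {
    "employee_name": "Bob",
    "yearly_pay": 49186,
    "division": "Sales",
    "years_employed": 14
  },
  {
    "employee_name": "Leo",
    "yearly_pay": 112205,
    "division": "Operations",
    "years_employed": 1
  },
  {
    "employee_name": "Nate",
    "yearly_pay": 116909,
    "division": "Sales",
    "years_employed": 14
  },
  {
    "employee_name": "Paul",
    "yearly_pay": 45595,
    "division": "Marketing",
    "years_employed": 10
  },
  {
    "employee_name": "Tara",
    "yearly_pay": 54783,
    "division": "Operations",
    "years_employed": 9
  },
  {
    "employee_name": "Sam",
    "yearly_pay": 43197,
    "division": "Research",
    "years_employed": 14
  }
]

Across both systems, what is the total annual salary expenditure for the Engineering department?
63550

Schema mappings:
- "department" (system_hr1) = "division" (system_hr2) = department
- "annual_salary" (system_hr1) = "yearly_pay" (system_hr2) = salary

Engineering salaries from system_hr1: 63550
Engineering salaries from system_hr2: 0

Total: 63550 + 0 = 63550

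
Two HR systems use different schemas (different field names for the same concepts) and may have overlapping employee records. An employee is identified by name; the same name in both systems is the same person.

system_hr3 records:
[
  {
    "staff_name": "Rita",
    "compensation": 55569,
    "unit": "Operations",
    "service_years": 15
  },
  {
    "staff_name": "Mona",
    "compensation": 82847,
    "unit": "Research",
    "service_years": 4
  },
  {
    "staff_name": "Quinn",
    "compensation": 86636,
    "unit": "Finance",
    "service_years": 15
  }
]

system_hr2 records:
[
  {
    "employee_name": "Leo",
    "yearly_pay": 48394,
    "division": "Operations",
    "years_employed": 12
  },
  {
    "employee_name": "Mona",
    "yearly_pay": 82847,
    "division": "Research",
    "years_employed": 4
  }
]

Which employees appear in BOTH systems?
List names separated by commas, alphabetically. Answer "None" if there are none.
Mona

Schema mapping: "staff_name" (system_hr3) = "employee_name" (system_hr2) = employee name

Names in system_hr3: ['Mona', 'Quinn', 'Rita']
Names in system_hr2: ['Leo', 'Mona']

Intersection: ['Mona']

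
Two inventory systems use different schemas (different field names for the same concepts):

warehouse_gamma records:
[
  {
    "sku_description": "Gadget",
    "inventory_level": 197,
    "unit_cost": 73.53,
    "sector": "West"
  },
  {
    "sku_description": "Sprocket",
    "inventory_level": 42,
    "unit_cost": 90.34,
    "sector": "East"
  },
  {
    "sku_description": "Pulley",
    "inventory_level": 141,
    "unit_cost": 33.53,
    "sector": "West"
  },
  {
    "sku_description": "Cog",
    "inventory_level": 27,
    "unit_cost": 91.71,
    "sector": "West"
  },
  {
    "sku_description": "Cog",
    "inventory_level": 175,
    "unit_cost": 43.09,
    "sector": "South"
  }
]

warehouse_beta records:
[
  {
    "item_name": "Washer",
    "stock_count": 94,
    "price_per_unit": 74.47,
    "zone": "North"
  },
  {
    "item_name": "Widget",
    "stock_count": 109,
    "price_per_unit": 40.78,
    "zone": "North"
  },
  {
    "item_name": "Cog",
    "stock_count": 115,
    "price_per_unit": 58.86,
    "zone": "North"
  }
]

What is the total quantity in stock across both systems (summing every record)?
900

To reconcile these schemas, identify the field holding the quantity in stock in each system:
1. In warehouse_gamma it is "inventory_level"
2. In warehouse_beta it is "stock_count"

From warehouse_gamma: 197 + 42 + 141 + 27 + 175 = 582
From warehouse_beta: 94 + 109 + 115 = 318

Total: 582 + 318 = 900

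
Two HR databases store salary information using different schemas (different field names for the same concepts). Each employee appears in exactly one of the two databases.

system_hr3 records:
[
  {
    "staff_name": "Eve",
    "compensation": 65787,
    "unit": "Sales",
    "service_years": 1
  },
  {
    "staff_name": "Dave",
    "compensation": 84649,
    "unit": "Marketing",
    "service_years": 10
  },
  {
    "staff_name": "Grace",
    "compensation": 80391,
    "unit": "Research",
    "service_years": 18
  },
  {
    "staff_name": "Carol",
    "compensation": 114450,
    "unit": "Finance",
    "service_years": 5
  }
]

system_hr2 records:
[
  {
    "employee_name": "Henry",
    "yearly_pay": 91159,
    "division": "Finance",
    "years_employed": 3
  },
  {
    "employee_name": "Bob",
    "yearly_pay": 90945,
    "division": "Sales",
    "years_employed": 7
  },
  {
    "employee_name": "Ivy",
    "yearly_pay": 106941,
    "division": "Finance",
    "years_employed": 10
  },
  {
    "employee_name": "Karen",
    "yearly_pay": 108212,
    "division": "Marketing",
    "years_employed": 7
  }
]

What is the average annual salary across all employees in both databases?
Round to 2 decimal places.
92816.75

Schema mapping: "compensation" (system_hr3) = "yearly_pay" (system_hr2) = annual salary

All salaries: [65787, 84649, 80391, 114450, 91159, 90945, 106941, 108212]
Sum: 742534
Count: 8
Average: 742534 / 8 = 92816.75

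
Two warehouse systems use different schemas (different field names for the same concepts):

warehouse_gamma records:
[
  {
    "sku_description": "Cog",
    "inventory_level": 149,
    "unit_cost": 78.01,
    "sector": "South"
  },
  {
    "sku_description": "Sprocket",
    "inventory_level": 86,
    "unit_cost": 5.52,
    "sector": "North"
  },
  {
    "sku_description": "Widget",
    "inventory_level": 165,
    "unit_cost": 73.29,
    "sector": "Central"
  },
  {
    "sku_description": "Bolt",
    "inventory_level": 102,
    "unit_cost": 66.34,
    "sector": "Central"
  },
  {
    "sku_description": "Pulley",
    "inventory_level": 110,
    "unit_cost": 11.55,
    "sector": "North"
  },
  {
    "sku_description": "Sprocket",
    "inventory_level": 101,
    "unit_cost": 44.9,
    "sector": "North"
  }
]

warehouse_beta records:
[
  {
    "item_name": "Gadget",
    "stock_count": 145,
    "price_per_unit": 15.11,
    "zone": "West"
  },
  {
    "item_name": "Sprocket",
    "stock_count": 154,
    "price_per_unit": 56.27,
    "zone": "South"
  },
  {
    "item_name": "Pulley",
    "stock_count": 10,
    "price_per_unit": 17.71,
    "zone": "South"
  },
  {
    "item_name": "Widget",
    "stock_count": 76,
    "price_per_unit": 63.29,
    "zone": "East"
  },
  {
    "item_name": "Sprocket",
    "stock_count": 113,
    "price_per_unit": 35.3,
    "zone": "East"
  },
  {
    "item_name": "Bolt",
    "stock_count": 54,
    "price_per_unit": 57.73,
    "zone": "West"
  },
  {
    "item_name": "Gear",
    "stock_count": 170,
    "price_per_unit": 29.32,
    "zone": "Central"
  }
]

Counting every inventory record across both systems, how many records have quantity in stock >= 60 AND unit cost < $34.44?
4

Schema mappings:
- "inventory_level" (warehouse_gamma) = "stock_count" (warehouse_beta) = quantity
- "unit_cost" (warehouse_gamma) = "price_per_unit" (warehouse_beta) = unit cost

Records meeting both conditions in warehouse_gamma: 2
Records meeting both conditions in warehouse_beta: 2

Total: 2 + 2 = 4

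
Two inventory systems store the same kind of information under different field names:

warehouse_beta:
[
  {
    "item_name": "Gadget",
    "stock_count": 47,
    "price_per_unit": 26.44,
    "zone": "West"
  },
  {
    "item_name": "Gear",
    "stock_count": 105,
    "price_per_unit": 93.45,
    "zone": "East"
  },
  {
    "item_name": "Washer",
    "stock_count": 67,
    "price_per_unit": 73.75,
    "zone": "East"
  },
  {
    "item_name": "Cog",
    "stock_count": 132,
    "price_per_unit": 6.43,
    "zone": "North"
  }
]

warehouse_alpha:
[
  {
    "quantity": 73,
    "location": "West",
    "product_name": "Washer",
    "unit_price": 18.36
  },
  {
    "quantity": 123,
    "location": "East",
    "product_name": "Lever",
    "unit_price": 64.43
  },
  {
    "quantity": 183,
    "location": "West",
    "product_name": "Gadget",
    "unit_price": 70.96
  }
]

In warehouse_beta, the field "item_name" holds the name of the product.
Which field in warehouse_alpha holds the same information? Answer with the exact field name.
product_name

In warehouse_beta, "item_name" holds the name of the product.
The fields in warehouse_alpha are: "quantity", "location", "product_name", "unit_price".
"product_name" is the match: the name refers to the same concept and its values are product-name strings (e.g. 'Gadget', 'Lever').
The other fields ("quantity", "location", "unit_price") hold different kinds of data.

So "item_name" in warehouse_beta corresponds to "product_name" in warehouse_alpha.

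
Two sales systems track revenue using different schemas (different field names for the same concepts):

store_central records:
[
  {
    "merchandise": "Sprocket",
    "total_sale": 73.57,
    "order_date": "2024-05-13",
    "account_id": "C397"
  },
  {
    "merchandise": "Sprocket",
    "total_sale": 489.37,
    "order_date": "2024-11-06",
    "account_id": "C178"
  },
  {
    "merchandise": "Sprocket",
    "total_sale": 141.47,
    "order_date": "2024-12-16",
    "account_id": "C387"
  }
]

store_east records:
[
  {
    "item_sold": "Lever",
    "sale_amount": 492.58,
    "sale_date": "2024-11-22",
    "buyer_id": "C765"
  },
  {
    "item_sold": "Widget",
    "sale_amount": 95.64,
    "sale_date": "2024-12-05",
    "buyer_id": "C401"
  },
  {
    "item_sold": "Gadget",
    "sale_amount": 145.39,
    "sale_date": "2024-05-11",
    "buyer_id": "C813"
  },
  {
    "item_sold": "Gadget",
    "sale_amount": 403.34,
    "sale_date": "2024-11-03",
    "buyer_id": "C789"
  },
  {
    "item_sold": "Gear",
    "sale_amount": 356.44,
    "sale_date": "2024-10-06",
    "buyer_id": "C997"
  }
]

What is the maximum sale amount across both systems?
492.58

Reconcile: "total_sale" (store_central) = "sale_amount" (store_east) = sale amount

Maximum in store_central: 489.37
Maximum in store_east: 492.58

Overall maximum: max(489.37, 492.58) = 492.58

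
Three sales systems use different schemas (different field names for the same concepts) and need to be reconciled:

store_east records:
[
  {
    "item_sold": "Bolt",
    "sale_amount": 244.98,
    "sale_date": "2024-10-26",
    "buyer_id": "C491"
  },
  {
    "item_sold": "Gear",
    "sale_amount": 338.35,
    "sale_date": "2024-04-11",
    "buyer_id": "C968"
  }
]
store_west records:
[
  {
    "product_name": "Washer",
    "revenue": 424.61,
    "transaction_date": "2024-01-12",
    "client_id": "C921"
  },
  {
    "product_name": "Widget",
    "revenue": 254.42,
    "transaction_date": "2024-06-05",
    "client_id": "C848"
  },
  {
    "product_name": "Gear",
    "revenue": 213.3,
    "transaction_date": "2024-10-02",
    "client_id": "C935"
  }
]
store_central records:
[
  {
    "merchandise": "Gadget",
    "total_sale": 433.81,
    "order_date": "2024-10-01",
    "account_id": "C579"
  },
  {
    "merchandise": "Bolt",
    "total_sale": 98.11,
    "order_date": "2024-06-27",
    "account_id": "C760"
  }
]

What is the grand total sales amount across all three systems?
2007.58

Schema reconciliation - all amount fields map to sale amount:

store_east (sale_amount): 583.33
store_west (revenue): 892.33
store_central (total_sale): 531.92

Grand total: 2007.58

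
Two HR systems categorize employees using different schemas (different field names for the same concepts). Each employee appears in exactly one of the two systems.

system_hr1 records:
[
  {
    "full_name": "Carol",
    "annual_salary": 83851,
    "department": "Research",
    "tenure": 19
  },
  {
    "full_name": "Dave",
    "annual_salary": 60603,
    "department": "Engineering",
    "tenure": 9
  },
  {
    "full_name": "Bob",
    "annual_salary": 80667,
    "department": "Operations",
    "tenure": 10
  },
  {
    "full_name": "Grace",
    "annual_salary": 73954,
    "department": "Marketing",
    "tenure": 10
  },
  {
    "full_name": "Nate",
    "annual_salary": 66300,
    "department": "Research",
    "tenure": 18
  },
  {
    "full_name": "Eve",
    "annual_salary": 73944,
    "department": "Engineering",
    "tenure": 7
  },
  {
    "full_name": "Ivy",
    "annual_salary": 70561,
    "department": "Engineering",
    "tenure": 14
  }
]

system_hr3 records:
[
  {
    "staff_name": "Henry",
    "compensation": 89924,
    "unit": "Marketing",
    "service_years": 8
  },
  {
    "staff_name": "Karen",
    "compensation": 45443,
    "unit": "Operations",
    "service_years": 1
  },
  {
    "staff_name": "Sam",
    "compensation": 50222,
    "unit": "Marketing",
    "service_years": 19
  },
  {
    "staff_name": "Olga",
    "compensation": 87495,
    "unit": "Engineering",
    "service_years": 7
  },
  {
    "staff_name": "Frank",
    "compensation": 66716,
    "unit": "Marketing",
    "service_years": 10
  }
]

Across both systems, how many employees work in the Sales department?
0

Schema mapping: "department" (system_hr1) = "unit" (system_hr3) = department

Sales employees in system_hr1: 0
Sales employees in system_hr3: 0

Total in Sales: 0 + 0 = 0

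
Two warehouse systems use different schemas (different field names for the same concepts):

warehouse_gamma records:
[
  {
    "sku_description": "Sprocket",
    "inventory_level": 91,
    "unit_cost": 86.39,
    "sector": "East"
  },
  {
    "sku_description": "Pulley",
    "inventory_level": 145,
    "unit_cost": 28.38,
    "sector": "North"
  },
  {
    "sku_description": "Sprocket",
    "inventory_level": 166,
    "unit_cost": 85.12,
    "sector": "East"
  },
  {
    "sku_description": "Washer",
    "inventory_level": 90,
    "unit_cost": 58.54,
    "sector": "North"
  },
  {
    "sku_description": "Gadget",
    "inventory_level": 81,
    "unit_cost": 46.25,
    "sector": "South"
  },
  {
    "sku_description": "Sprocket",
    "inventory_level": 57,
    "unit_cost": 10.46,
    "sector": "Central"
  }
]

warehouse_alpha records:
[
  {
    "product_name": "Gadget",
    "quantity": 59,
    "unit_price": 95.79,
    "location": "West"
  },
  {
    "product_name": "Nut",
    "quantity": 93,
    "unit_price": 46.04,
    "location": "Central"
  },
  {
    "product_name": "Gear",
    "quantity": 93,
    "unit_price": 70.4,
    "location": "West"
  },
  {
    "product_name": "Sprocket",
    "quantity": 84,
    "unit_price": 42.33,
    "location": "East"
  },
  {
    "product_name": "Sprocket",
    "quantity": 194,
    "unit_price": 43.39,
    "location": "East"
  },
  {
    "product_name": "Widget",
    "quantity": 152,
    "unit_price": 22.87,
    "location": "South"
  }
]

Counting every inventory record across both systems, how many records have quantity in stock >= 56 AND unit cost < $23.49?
2

Schema mappings:
- "inventory_level" (warehouse_gamma) = "quantity" (warehouse_alpha) = quantity
- "unit_cost" (warehouse_gamma) = "unit_price" (warehouse_alpha) = unit cost

Records meeting both conditions in warehouse_gamma: 1
Records meeting both conditions in warehouse_alpha: 1

Total: 1 + 1 = 2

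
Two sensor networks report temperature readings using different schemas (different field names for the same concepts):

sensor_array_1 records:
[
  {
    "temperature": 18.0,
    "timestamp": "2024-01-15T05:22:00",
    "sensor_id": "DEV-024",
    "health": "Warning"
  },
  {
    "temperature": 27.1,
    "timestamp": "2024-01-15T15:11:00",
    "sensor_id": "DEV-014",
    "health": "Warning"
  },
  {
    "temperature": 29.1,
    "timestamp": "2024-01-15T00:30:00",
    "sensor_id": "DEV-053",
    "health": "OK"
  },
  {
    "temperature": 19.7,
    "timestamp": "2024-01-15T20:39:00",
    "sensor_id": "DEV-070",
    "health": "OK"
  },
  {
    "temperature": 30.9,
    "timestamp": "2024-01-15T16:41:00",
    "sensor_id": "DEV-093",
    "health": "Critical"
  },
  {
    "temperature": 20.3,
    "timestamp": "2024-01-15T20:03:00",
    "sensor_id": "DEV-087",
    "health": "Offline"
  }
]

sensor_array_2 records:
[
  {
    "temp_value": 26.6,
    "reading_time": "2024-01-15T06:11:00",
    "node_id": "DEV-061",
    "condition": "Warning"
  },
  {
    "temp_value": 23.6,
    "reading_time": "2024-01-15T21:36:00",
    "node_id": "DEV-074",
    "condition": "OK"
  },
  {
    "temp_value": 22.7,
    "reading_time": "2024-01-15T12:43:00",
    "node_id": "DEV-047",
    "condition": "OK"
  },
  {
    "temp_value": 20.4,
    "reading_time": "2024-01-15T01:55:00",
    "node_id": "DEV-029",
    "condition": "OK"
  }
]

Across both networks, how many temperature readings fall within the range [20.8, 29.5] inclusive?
5

Schema mapping: "temperature" (sensor_array_1) = "temp_value" (sensor_array_2) = temperature

Readings in [20.8, 29.5] from sensor_array_1: 2
Readings in [20.8, 29.5] from sensor_array_2: 3

Total count: 2 + 3 = 5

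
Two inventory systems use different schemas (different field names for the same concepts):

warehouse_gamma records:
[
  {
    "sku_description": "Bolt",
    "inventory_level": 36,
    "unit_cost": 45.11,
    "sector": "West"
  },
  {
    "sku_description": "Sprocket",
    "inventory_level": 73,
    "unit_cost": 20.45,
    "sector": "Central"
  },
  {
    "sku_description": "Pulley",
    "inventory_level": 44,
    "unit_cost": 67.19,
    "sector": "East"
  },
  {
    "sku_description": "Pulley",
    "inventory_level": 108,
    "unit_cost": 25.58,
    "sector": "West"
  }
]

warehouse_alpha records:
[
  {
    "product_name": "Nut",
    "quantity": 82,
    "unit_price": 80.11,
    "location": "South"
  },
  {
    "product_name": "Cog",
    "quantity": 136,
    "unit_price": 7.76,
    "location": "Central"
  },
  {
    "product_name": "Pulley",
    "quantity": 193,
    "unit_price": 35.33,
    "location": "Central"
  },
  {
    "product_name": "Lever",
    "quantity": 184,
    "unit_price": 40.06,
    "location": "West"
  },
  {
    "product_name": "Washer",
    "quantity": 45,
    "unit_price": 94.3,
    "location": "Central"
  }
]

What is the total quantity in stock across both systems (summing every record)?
901

To reconcile these schemas, identify the field holding the quantity in stock in each system:
1. In warehouse_gamma it is "inventory_level"
2. In warehouse_alpha it is "quantity"

From warehouse_gamma: 36 + 73 + 44 + 108 = 261
From warehouse_alpha: 82 + 136 + 193 + 184 + 45 = 640

Total: 261 + 640 = 901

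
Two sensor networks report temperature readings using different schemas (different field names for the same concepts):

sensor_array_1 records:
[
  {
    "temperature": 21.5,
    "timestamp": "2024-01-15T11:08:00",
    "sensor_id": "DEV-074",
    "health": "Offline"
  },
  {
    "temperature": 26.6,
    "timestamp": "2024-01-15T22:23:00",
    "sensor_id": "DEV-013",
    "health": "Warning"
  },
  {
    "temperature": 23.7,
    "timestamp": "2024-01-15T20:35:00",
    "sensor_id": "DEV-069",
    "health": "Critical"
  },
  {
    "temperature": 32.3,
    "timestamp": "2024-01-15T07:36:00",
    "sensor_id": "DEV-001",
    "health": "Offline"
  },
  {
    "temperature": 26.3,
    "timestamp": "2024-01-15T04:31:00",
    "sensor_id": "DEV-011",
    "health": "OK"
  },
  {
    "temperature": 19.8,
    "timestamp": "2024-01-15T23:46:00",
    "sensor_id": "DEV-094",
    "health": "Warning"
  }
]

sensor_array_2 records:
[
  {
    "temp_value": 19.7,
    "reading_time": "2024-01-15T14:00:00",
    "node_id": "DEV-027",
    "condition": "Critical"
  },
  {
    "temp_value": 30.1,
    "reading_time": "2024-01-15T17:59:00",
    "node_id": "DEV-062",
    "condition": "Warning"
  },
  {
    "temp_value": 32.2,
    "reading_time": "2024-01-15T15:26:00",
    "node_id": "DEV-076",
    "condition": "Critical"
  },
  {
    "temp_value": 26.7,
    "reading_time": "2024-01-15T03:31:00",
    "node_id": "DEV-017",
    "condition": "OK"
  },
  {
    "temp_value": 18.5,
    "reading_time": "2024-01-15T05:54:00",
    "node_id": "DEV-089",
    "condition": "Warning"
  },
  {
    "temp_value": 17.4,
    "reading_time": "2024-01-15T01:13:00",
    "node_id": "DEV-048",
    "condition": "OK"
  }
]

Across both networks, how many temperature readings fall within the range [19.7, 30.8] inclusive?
8

Schema mapping: "temperature" (sensor_array_1) = "temp_value" (sensor_array_2) = temperature

Readings in [19.7, 30.8] from sensor_array_1: 5
Readings in [19.7, 30.8] from sensor_array_2: 3

Total count: 5 + 3 = 8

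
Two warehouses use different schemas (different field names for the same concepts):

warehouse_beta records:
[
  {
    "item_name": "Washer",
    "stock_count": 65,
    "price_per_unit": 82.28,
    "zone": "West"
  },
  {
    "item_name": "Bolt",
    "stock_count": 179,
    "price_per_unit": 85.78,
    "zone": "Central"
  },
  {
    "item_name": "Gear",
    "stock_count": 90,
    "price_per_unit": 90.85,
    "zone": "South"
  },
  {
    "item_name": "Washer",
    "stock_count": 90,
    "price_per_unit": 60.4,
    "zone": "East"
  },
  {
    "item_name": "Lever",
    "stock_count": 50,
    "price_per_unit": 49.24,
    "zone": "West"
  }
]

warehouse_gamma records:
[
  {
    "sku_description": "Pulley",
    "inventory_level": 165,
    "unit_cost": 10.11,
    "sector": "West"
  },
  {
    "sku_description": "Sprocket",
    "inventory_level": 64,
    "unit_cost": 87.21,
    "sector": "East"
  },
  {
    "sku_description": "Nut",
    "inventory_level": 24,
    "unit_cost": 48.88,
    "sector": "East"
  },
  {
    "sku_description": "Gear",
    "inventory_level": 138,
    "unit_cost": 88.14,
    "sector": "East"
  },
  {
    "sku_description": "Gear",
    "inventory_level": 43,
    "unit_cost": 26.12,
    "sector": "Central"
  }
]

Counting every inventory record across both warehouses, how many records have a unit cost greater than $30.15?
8

Schema mapping: "price_per_unit" (warehouse_beta) = "unit_cost" (warehouse_gamma) = unit cost

Records > $30.15 in warehouse_beta: 5
Records > $30.15 in warehouse_gamma: 3

Total count: 5 + 3 = 8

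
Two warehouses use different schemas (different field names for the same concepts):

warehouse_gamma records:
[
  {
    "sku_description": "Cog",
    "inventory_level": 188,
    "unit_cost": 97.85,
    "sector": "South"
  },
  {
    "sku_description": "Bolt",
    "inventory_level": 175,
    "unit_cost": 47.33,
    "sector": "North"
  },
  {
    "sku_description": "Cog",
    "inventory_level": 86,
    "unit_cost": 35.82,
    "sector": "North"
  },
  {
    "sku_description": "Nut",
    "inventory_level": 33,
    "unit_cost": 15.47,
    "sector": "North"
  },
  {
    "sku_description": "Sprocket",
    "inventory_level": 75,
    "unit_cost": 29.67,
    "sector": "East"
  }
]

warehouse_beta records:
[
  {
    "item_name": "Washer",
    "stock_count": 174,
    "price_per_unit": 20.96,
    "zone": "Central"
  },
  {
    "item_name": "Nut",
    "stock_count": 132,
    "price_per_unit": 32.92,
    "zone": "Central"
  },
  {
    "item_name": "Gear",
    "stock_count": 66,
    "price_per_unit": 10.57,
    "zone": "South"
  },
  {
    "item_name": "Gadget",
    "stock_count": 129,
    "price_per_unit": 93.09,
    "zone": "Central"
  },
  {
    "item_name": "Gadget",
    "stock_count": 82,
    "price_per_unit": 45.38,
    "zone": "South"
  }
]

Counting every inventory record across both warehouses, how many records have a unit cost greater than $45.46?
3

Schema mapping: "unit_cost" (warehouse_gamma) = "price_per_unit" (warehouse_beta) = unit cost

Records > $45.46 in warehouse_gamma: 2
Records > $45.46 in warehouse_beta: 1

Total count: 2 + 1 = 3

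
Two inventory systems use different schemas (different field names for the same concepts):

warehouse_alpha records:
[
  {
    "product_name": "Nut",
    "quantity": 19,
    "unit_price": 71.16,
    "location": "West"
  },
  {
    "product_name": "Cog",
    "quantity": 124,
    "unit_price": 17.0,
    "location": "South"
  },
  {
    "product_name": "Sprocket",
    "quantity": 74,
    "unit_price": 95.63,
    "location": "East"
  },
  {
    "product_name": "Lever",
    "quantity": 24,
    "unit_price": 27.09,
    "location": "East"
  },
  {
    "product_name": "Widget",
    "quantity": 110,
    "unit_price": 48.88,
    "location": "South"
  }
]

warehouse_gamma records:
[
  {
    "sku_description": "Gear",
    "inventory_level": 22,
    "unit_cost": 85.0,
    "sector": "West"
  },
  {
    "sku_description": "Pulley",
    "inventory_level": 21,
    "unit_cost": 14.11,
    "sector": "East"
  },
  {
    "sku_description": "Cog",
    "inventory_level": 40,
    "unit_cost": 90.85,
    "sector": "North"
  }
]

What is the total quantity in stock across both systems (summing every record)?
434

To reconcile these schemas, identify the field holding the quantity in stock in each system:
1. In warehouse_alpha it is "quantity"
2. In warehouse_gamma it is "inventory_level"

From warehouse_alpha: 19 + 124 + 74 + 24 + 110 = 351
From warehouse_gamma: 22 + 21 + 40 = 83

Total: 351 + 83 = 434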